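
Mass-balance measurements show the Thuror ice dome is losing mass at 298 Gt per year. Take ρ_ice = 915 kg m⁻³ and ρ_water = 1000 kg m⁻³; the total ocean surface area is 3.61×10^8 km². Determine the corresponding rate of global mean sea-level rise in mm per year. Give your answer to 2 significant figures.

≈ 0.83 mm/yr

ρ_w = 1000 kg m⁻³. Annual water volume added = 298 Gt / ρ_w = 2.980×10^14 kg / 1000 kg m⁻³ = 2.980×10^11 m³.
Δh per year = 2.980×10^11 / 3.61×10^14 = 8.25×10^-4 m = 0.83 mm.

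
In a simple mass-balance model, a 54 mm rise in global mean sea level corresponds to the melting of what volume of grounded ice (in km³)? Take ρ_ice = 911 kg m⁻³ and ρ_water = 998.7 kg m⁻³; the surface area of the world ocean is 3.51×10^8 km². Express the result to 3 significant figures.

Required water volume = Δh × A = 0.054 m × 3.51×10^14 m² = 1.895×10^13 m³ = 1.895×10^4 km³.
Ice volume = water volume × ρ_w/ρ_ice = 1.895×10^4 × 998.7/911 = 2.08×10^4 km³.

≈ 2.08×10^4 km³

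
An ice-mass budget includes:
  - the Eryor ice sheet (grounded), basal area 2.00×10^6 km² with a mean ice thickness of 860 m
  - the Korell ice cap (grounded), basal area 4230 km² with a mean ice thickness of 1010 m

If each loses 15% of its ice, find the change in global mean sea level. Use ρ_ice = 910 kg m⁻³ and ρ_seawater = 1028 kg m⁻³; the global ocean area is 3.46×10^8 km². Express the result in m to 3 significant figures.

Eryor: ice volume = 2.00×10^6 km² × 860 m = 1.720×10^6 km³; 0.15 × 1.720×10^6 × (910/1028) = 2.284×10^5 km³ of water.
Korell: ice volume = 4230 km² × 1010 m = 4272 km³; 0.15 × 4272 × (910/1028) = 567.3 km³ of water.
Total added water ≈ 2.290×10^14 m³ over 3.46×10^14 m² → Δh = 0.662 m.

≈ 0.662 m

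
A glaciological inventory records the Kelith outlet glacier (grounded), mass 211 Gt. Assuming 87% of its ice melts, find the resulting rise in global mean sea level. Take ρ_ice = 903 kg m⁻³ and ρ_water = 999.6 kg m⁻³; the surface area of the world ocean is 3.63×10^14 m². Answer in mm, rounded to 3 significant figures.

Kelith: 0.87 × 211 Gt = 1.836×10^14 kg; dividing by ρ_w = 999.6 kg m⁻³ gives 1.836×10^11 m³ of water.
Spread over 3.63×10^14 m² of ocean, Δh = 1.836×10^11 / 3.63×10^14 = 5.06×10^-4 m = 0.506 mm.

≈ 0.506 mm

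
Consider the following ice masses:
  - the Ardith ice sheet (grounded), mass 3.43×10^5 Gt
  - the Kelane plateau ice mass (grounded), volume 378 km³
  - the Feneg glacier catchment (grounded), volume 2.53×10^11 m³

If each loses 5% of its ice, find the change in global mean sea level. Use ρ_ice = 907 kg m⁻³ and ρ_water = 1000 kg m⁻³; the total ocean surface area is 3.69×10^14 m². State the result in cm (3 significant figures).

≈ 4.66 cm

Ardith: 0.05 × 3.43×10^5 Gt = 1.715×10^16 kg; dividing by ρ_w = 1000 kg m⁻³ gives 1.715×10^13 m³ of water.
Kelane: 0.05 × 378 km³ × (907/1000) = 17.14 km³ of water.
Feneg: 0.05 × 2.53×10^11 m³ × (907/1000) = 1.147×10^10 m³ of water.
Total added water ≈ 1.718×10^13 m³ over 3.69×10^14 m² → Δh = 0.0466 m = 4.66 cm.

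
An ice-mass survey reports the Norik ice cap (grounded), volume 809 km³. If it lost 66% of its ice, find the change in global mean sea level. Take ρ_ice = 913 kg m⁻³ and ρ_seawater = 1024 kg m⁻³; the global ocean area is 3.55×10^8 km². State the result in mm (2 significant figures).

≈ 1.3 mm

Norik: 0.66 × 809 km³ × (913/1024) = 476.1 km³ of water.
Spread over 3.55×10^14 m² of ocean, Δh = 4.761×10^11 / 3.55×10^14 = 1.34×10^-3 m = 1.3 mm.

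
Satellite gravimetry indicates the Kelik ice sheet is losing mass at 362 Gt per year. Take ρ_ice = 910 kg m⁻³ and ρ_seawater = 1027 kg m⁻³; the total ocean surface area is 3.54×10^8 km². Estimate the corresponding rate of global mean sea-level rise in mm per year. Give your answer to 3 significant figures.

ρ_w = 1027 kg m⁻³. Annual water volume added = 362 Gt / ρ_w = 3.620×10^14 kg / 1027 kg m⁻³ = 3.525×10^11 m³.
Δh per year = 3.525×10^11 / 3.54×10^14 = 9.96×10^-4 m = 0.996 mm.

≈ 0.996 mm/yr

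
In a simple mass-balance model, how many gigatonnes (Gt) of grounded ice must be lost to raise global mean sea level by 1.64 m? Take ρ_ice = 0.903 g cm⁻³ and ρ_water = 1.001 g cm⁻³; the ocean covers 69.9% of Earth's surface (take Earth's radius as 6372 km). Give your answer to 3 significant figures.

≈ 5.85×10^5 Gt

Required water volume = Δh × A = 1.64 m × 3.57×10^14 m² = 5.849×10^14 m³.
ρ_w = 1.001 g cm⁻³ = 1001 kg m⁻³, so the mass of water = 5.849×10^14 m³ × 1001 kg m⁻³ = 5.855×10^17 kg = 5.85×10^5 Gt (and the same mass of ice, by conservation).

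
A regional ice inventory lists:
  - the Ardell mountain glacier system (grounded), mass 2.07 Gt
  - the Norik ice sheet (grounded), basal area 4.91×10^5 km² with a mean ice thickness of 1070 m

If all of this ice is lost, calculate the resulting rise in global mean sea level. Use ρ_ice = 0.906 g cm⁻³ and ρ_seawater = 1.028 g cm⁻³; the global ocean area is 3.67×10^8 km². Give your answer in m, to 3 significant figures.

Ardell: 2.07 Gt = 2.070×10^12 kg; dividing by ρ_w = 1.028 g cm⁻³ = 1028 kg m⁻³ gives 2.014×10^9 m³ of water.
Norik: ice volume = 4.91×10^5 km² × 1070 m = 5.254×10^5 km³; 5.254×10^5 × (906/1028) = 4.630×10^5 km³ of water.
Total added water ≈ 4.630×10^14 m³ over 3.67×10^14 m² → Δh = 1.26 m.

≈ 1.26 m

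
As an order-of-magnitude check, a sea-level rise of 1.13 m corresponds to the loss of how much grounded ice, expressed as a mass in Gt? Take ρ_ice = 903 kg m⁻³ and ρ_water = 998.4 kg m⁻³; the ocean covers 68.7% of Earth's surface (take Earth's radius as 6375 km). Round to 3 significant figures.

≈ 3.96×10^5 Gt

Required water volume = Δh × A = 1.13 m × 3.51×10^14 m² = 3.965×10^14 m³.
ρ_w = 998.4 kg m⁻³, so the mass of water = 3.965×10^14 m³ × 998.4 kg m⁻³ = 3.958×10^17 kg = 3.96×10^5 Gt (and the same mass of ice, by conservation).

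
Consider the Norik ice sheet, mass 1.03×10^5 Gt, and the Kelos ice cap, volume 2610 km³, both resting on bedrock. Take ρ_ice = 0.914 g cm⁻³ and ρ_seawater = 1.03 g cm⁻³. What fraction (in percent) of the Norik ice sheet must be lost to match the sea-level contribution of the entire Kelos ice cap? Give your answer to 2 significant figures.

≈ 2.3 %

Equal sea-level rise means equal mass of meltwater, i.e. equal mass of ice lost.
Ice mass of Kelos: 2.386×10^15 kg; ice mass of Norik: 1.030×10^17 kg.
Fraction required = 2.386×10^15 / 1.030×10^17 = 0.0232 → 2.3 %.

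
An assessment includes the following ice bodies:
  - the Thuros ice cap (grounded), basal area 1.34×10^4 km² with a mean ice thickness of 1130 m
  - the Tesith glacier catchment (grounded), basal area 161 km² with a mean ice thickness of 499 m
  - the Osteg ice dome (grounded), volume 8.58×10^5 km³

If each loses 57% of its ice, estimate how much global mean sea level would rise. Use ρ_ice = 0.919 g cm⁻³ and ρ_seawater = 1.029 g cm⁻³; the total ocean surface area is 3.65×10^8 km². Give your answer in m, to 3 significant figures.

Thuros: ice volume = 1.34×10^4 km² × 1130 m = 1.514×10^4 km³; 0.57 × 1.514×10^4 × (919/1029) = 7708 km³ of water.
Tesith: ice volume = 161 km² × 499 m = 80.34 km³; 0.57 × 80.34 × (919/1029) = 40.90 km³ of water.
Osteg: 0.57 × 8.58×10^5 km³ × (919/1029) = 4.368×10^5 km³ of water.
Total added water ≈ 4.445×10^14 m³ over 3.65×10^14 m² → Δh = 1.22 m.

≈ 1.22 m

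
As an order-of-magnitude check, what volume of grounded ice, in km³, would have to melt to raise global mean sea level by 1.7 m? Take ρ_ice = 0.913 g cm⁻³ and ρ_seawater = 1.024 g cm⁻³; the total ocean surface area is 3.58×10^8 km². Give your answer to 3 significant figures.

≈ 6.83×10^5 km³

Required water volume = Δh × A = 1.7 m × 3.58×10^14 m² = 6.086×10^14 m³ = 6.086×10^5 km³.
Ice volume = water volume × ρ_w/ρ_ice = 6.086×10^5 × 1024/913 = 6.83×10^5 km³.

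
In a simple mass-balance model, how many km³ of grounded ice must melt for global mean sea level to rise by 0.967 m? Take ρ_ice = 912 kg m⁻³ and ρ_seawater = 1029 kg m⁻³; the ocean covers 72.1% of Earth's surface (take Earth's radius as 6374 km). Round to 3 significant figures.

Required water volume = Δh × A = 0.967 m × 3.68×10^14 m² = 3.560×10^14 m³ = 3.560×10^5 km³.
Ice volume = water volume × ρ_w/ρ_ice = 3.560×10^5 × 1029/912 = 4.02×10^5 km³.

≈ 4.02×10^5 km³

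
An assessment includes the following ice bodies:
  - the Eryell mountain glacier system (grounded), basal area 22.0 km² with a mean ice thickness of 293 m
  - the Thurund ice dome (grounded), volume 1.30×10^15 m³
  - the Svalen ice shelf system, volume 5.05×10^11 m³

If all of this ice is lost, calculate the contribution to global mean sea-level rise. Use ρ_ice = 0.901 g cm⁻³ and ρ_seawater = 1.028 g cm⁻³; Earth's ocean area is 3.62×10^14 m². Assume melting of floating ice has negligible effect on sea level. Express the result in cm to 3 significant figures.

≈ 315 cm

Eryell: ice volume = 22.0 km² × 293 m = 6.446 km³; 6.446 × (901/1028) = 5.650 km³ of water.
Thurund: 1.30×10^15 m³ × (901/1028) = 1.139×10^15 m³ of water.
The Svalen ice shelf system is floating and already displaces its own weight of water, so its melt adds essentially nothing to sea level.
Total added water ≈ 1.139×10^15 m³ over 3.62×10^14 m² → Δh = 3.15 m = 315 cm.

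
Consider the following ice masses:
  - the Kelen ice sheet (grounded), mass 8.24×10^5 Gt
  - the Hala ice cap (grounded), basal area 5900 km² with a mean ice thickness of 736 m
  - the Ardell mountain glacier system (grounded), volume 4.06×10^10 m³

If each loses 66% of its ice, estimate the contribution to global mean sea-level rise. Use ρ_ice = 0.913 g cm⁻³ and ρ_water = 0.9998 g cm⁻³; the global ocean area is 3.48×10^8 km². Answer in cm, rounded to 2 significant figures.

≈ 160 cm

Kelen: 0.66 × 8.24×10^5 Gt = 5.438×10^17 kg; dividing by ρ_w = 0.9998 g cm⁻³ = 999.8 kg m⁻³ gives 5.439×10^14 m³ of water.
Hala: ice volume = 5900 km² × 736 m = 4342 km³; 0.66 × 4342 × (913/999.8) = 2617 km³ of water.
Ardell: 0.66 × 4.06×10^10 m³ × (913/999.8) = 2.447×10^10 m³ of water.
Total added water ≈ 5.466×10^14 m³ over 3.48×10^14 m² → Δh = 1.57 m = 160 cm.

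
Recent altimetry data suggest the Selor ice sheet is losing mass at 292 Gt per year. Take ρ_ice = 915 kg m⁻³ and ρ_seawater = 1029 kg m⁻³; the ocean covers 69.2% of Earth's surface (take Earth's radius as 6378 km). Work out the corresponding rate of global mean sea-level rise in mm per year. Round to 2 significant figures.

ρ_w = 1029 kg m⁻³. Annual water volume added = 292 Gt / ρ_w = 2.920×10^14 kg / 1029 kg m⁻³ = 2.838×10^11 m³.
Δh per year = 2.838×10^11 / 3.54×10^14 = 8.02×10^-4 m = 0.80 mm.

≈ 0.80 mm/yr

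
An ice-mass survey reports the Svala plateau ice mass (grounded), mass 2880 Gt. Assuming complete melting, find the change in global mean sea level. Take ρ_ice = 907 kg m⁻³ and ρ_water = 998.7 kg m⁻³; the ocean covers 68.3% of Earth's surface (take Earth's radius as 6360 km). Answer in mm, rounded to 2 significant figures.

≈ 8.3 mm

Svala: 2880 Gt = 2.880×10^15 kg; dividing by ρ_w = 998.7 kg m⁻³ gives 2.884×10^12 m³ of water.
Spread over 3.47×10^14 m² of ocean, Δh = 2.884×10^12 / 3.47×10^14 = 8.31×10^-3 m = 8.3 mm.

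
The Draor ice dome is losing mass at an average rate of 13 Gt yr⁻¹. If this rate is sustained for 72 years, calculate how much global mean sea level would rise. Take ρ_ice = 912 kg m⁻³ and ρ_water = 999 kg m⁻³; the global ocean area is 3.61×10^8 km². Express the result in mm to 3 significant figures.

≈ 2.60 mm

Total mass lost = 13 Gt/yr × 72 yr = 936.0 Gt = 9.360×10^14 kg.
ρ_w = 999 kg m⁻³, so water volume = 9.360×10^14 / 999 = 9.369×10^11 m³.
Δh = 9.369×10^11 / 3.61×10^14 = 2.60×10^-3 m = 2.60 mm.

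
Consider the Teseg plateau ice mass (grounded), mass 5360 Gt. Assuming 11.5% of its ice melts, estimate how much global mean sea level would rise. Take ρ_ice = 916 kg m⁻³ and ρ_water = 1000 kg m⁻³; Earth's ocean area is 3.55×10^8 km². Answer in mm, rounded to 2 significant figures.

Teseg: 0.115 × 5360 Gt = 6.164×10^14 kg; dividing by ρ_w = 1000 kg m⁻³ gives 6.164×10^11 m³ of water.
Spread over 3.55×10^14 m² of ocean, Δh = 6.164×10^11 / 3.55×10^14 = 1.74×10^-3 m = 1.7 mm.

≈ 1.7 mm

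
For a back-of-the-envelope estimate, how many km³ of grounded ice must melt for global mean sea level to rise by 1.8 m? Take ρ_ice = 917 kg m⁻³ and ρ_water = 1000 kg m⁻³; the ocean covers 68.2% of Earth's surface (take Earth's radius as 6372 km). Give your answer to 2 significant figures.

≈ 6.8×10^5 km³

Required water volume = Δh × A = 1.8 m × 3.48×10^14 m² = 6.264×10^14 m³ = 6.264×10^5 km³.
Ice volume = water volume × ρ_w/ρ_ice = 6.264×10^5 × 1000/917 = 6.8×10^5 km³.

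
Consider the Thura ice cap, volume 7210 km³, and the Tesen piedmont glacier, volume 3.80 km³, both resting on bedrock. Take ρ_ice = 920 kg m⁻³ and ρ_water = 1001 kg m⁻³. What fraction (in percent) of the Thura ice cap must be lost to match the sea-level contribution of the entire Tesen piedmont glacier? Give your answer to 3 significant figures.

≈ 0.0527 %

Equal sea-level rise means equal mass of meltwater, i.e. equal mass of ice lost.
Ice mass of Tesen: 3.496×10^12 kg; ice mass of Thura: 6.633×10^15 kg.
Fraction required = 3.496×10^12 / 6.633×10^15 = 5.27×10^-4 → 0.0527 %.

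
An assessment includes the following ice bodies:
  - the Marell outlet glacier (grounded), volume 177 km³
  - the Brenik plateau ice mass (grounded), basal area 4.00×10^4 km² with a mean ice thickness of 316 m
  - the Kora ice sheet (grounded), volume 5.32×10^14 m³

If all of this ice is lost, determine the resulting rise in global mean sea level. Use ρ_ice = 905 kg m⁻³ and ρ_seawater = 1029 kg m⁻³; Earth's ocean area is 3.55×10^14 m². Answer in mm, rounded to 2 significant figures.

≈ 1300 mm

Marell: 177 km³ × (905/1029) = 155.7 km³ of water.
Brenik: ice volume = 4.00×10^4 km² × 316 m = 1.264×10^4 km³; 1.264×10^4 × (905/1029) = 1.112×10^4 km³ of water.
Kora: 5.32×10^14 m³ × (905/1029) = 4.679×10^14 m³ of water.
Total added water ≈ 4.792×10^14 m³ over 3.55×10^14 m² → Δh = 1.35 m = 1300 mm.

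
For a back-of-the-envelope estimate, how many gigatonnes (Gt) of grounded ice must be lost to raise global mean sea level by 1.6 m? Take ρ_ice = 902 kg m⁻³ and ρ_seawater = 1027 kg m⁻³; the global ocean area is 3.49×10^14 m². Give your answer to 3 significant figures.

≈ 5.73×10^5 Gt

Required water volume = Δh × A = 1.6 m × 3.49×10^14 m² = 5.584×10^14 m³.
ρ_w = 1027 kg m⁻³, so the mass of water = 5.584×10^14 m³ × 1027 kg m⁻³ = 5.735×10^17 kg = 5.73×10^5 Gt (and the same mass of ice, by conservation).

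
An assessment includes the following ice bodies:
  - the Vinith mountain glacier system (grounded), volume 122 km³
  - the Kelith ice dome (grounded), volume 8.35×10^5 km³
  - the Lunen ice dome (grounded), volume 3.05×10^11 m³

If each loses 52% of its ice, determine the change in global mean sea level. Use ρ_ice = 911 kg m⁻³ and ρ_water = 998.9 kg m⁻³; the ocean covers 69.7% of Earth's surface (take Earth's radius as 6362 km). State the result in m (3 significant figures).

Vinith: 0.52 × 122 km³ × (911/998.9) = 57.86 km³ of water.
Kelith: 0.52 × 8.35×10^5 km³ × (911/998.9) = 3.960×10^5 km³ of water.
Lunen: 0.52 × 3.05×10^11 m³ × (911/998.9) = 1.446×10^11 m³ of water.
Total added water ≈ 3.962×10^14 m³ over 3.55×10^14 m² → Δh = 1.12 m.

≈ 1.12 m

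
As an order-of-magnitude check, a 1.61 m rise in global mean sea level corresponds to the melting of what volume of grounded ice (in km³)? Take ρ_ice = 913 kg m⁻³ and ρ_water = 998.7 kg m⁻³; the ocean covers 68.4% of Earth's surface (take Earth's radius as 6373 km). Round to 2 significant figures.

≈ 6.1×10^5 km³

Required water volume = Δh × A = 1.61 m × 3.49×10^14 m² = 5.621×10^14 m³ = 5.621×10^5 km³.
Ice volume = water volume × ρ_w/ρ_ice = 5.621×10^5 × 998.7/913 = 6.1×10^5 km³.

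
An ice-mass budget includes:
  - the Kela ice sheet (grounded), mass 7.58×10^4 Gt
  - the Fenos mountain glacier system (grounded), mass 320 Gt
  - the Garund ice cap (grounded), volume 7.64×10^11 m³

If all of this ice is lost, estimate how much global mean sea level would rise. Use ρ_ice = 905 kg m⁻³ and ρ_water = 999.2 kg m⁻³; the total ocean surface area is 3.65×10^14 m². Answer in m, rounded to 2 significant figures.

≈ 0.21 m

Kela: 7.58×10^4 Gt = 7.580×10^16 kg; dividing by ρ_w = 999.2 kg m⁻³ gives 7.586×10^13 m³ of water.
Fenos: 320 Gt = 3.200×10^14 kg; dividing by ρ_w = 999.2 kg m⁻³ gives 3.203×10^11 m³ of water.
Garund: 7.64×10^11 m³ × (905/999.2) = 6.920×10^11 m³ of water.
Total added water ≈ 7.687×10^13 m³ over 3.65×10^14 m² → Δh = 0.211 m.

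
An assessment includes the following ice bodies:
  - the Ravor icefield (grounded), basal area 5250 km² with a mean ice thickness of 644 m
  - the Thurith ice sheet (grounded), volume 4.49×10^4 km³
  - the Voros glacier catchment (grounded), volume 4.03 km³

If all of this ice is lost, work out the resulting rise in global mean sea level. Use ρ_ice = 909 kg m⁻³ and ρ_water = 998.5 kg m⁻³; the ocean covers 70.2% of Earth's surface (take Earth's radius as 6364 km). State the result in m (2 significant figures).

Ravor: ice volume = 5250 km² × 644 m = 3381 km³; 3381 × (909/998.5) = 3078 km³ of water.
Thurith: 4.49×10^4 km³ × (909/998.5) = 4.088×10^4 km³ of water.
Voros: 4.03 km³ × (909/998.5) = 3.669 km³ of water.
Total added water ≈ 4.396×10^13 m³ over 3.57×10^14 m² → Δh = 0.123 m.

≈ 0.12 m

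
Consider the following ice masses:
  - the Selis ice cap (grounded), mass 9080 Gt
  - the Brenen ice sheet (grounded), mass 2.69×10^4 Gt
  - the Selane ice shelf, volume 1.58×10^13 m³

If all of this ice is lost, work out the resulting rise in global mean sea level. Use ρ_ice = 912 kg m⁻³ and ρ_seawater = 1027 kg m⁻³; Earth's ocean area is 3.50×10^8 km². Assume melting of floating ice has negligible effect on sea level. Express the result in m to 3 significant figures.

Selis: 9080 Gt = 9.080×10^15 kg; dividing by ρ_w = 1027 kg m⁻³ gives 8.841×10^12 m³ of water.
Brenen: 2.69×10^4 Gt = 2.690×10^16 kg; dividing by ρ_w = 1027 kg m⁻³ gives 2.619×10^13 m³ of water.
The Selane ice shelf is floating and already displaces its own weight of water, so its melt adds essentially nothing to sea level.
Total added water ≈ 3.503×10^13 m³ over 3.50×10^14 m² → Δh = 0.100 m.

≈ 0.100 m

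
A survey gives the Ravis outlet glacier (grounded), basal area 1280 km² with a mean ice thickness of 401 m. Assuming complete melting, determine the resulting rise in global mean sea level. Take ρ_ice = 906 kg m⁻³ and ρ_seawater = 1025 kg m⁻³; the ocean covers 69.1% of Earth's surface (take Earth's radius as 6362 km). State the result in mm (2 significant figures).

≈ 1.3 mm

Ravis: ice volume = 1280 km² × 401 m = 513.3 km³; 513.3 × (906/1025) = 453.7 km³ of water.
Spread over 3.51×10^14 m² of ocean, Δh = 4.537×10^11 / 3.51×10^14 = 1.29×10^-3 m = 1.3 mm.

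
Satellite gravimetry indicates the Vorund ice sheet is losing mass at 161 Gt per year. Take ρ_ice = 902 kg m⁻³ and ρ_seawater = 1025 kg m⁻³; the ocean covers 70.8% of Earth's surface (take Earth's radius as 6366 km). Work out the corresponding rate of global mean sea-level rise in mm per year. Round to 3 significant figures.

ρ_w = 1025 kg m⁻³. Annual water volume added = 161 Gt / ρ_w = 1.610×10^14 kg / 1025 kg m⁻³ = 1.571×10^11 m³.
Δh per year = 1.571×10^11 / 3.61×10^14 = 4.36×10^-4 m = 0.436 mm.

≈ 0.436 mm/yr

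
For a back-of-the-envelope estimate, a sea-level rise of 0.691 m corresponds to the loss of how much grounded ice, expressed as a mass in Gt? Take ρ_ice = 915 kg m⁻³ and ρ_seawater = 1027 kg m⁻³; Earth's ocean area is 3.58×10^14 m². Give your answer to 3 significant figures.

≈ 2.54×10^5 Gt

Required water volume = Δh × A = 0.691 m × 3.58×10^14 m² = 2.474×10^14 m³.
ρ_w = 1027 kg m⁻³, so the mass of water = 2.474×10^14 m³ × 1027 kg m⁻³ = 2.541×10^17 kg = 2.54×10^5 Gt (and the same mass of ice, by conservation).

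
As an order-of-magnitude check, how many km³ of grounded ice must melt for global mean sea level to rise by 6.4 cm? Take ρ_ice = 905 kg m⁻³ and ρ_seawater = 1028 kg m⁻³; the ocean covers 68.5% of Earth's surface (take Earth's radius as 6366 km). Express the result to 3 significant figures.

Required water volume = Δh × A = 0.064 m × 3.49×10^14 m² = 2.233×10^13 m³ = 2.233×10^4 km³.
Ice volume = water volume × ρ_w/ρ_ice = 2.233×10^4 × 1028/905 = 2.54×10^4 km³.

≈ 2.54×10^4 km³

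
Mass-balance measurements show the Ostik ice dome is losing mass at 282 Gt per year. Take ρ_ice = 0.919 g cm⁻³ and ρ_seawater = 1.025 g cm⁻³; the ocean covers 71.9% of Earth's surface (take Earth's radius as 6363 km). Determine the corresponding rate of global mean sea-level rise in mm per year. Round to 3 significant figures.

≈ 0.752 mm/yr

ρ_w = 1.025 g cm⁻³ = 1025 kg m⁻³. Annual water volume added = 282 Gt / ρ_w = 2.820×10^14 kg / 1025 kg m⁻³ = 2.751×10^11 m³.
Δh per year = 2.751×10^11 / 3.66×10^14 = 7.52×10^-4 m = 0.752 mm.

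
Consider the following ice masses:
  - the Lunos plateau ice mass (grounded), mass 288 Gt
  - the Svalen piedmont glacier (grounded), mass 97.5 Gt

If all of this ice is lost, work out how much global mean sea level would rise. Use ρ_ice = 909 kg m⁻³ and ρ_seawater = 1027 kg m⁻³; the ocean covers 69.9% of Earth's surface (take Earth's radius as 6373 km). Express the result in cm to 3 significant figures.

≈ 0.105 cm

Lunos: 288 Gt = 2.880×10^14 kg; dividing by ρ_w = 1027 kg m⁻³ gives 2.804×10^11 m³ of water.
Svalen: 97.5 Gt = 9.750×10^13 kg; dividing by ρ_w = 1027 kg m⁻³ gives 9.494×10^10 m³ of water.
Total added water ≈ 3.754×10^11 m³ over 3.57×10^14 m² → Δh = 1.05×10^-3 m = 0.105 cm.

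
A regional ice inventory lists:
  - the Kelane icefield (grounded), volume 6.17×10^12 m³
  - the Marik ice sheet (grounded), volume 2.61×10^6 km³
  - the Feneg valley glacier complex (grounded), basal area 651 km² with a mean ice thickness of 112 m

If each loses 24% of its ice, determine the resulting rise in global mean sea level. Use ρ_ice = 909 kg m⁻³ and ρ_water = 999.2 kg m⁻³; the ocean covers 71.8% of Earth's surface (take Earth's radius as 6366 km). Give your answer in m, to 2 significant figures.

Kelane: 0.24 × 6.17×10^12 m³ × (909/999.2) = 1.347×10^12 m³ of water.
Marik: 0.24 × 2.61×10^6 km³ × (909/999.2) = 5.699×10^5 km³ of water.
Feneg: ice volume = 651 km² × 112 m = 72.91 km³; 0.24 × 72.91 × (909/999.2) = 15.92 km³ of water.
Total added water ≈ 5.712×10^14 m³ over 3.66×10^14 m² → Δh = 1.56 m.

≈ 1.6 m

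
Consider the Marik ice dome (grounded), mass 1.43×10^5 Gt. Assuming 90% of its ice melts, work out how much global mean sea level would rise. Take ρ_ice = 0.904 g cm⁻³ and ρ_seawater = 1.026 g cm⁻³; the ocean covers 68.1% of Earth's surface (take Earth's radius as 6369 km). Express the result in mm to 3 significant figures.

Marik: 0.9 × 1.43×10^5 Gt = 1.287×10^17 kg; dividing by ρ_w = 1.026 g cm⁻³ = 1026 kg m⁻³ gives 1.254×10^14 m³ of water.
Spread over 3.47×10^14 m² of ocean, Δh = 1.254×10^14 / 3.47×10^14 = 0.361 m = 361 mm.

≈ 361 mm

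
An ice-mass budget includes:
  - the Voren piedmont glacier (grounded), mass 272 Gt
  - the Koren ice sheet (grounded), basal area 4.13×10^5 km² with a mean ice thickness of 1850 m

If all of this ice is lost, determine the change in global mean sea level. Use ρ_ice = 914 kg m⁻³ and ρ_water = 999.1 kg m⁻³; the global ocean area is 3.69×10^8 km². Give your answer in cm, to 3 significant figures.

≈ 189 cm

Voren: 272 Gt = 2.720×10^14 kg; dividing by ρ_w = 999.1 kg m⁻³ gives 2.722×10^11 m³ of water.
Koren: ice volume = 4.13×10^5 km² × 1850 m = 7.640×10^5 km³; 7.640×10^5 × (914/999.1) = 6.990×10^5 km³ of water.
Total added water ≈ 6.992×10^14 m³ over 3.69×10^14 m² → Δh = 1.89 m = 189 cm.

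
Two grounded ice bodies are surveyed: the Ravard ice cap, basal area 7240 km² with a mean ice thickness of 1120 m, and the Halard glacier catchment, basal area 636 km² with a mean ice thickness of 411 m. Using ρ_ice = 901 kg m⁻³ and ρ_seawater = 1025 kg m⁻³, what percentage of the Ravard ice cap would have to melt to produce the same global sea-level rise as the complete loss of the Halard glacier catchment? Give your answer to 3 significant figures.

≈ 3.22 %

Equal sea-level rise means equal mass of meltwater, i.e. equal mass of ice lost.
Ice mass of Halard: 2.355×10^14 kg; ice mass of Ravard: 7.306×10^15 kg.
Fraction required = 2.355×10^14 / 7.306×10^15 = 0.0322 → 3.22 %.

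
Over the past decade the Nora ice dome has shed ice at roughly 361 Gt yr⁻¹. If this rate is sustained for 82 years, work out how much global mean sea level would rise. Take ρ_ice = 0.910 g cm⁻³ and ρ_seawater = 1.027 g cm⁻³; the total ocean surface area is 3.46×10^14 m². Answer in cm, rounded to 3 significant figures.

≈ 8.33 cm

Total mass lost = 361 Gt/yr × 82 yr = 2.960×10^4 Gt = 2.960×10^16 kg.
ρ_w = 1.027 g cm⁻³ = 1027 kg m⁻³, so water volume = 2.960×10^16 / 1027 = 2.882×10^13 m³.
Δh = 2.882×10^13 / 3.46×10^14 = 0.0833 m = 8.33 cm.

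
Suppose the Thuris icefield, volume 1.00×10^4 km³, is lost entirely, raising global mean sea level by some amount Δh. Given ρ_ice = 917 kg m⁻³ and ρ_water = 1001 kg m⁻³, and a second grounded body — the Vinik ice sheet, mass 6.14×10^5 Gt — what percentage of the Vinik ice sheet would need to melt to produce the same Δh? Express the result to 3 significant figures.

≈ 1.49 %

Equal sea-level rise means equal mass of meltwater, i.e. equal mass of ice lost.
Ice mass of Thuris: 9.170×10^15 kg; ice mass of Vinik: 6.140×10^17 kg.
Fraction required = 9.170×10^15 / 6.140×10^17 = 0.0149 → 1.49 %.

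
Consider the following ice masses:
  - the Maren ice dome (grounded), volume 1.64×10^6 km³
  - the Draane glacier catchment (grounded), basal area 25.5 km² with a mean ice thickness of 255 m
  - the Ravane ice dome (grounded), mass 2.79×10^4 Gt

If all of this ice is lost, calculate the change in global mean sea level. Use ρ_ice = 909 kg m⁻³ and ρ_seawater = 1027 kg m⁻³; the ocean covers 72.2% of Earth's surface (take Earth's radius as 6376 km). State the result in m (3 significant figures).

Maren: 1.64×10^6 km³ × (909/1027) = 1.452×10^6 km³ of water.
Draane: ice volume = 25.5 km² × 255 m = 6.503 km³; 6.503 × (909/1027) = 5.755 km³ of water.
Ravane: 2.79×10^4 Gt = 2.790×10^16 kg; dividing by ρ_w = 1027 kg m⁻³ gives 2.717×10^13 m³ of water.
Total added water ≈ 1.479×10^15 m³ over 3.69×10^14 m² → Δh = 4.01 m.

≈ 4.01 m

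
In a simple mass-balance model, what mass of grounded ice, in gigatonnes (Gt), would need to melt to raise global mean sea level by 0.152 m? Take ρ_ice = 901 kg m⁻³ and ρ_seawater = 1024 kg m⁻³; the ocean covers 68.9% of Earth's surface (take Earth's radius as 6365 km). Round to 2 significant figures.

≈ 5.5×10^4 Gt

Required water volume = Δh × A = 0.152 m × 3.51×10^14 m² = 5.332×10^13 m³.
ρ_w = 1024 kg m⁻³, so the mass of water = 5.332×10^13 m³ × 1024 kg m⁻³ = 5.460×10^16 kg = 5.5×10^4 Gt (and the same mass of ice, by conservation).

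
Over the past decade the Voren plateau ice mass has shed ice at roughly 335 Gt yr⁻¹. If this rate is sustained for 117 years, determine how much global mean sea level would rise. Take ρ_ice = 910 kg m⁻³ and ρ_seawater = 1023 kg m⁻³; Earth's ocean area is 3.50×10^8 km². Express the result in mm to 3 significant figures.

≈ 109 mm

Total mass lost = 335 Gt/yr × 117 yr = 3.920×10^4 Gt = 3.920×10^16 kg.
ρ_w = 1023 kg m⁻³, so water volume = 3.920×10^16 / 1023 = 3.831×10^13 m³.
Δh = 3.831×10^13 / 3.50×10^14 = 0.109 m = 109 mm.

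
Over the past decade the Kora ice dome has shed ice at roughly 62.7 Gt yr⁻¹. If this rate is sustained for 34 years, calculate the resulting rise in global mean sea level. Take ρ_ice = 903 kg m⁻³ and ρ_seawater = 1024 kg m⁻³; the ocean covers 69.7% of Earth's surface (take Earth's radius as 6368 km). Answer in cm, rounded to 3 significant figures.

≈ 0.586 cm

Total mass lost = 62.7 Gt/yr × 34 yr = 2132 Gt = 2.132×10^15 kg.
ρ_w = 1024 kg m⁻³, so water volume = 2.132×10^15 / 1024 = 2.082×10^12 m³.
Δh = 2.082×10^12 / 3.55×10^14 = 5.86×10^-3 m = 0.586 cm.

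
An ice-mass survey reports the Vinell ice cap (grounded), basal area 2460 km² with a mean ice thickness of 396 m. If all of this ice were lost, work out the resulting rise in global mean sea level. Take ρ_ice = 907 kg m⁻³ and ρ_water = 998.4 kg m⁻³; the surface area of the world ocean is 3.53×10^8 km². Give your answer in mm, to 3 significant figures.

≈ 2.51 mm

Vinell: ice volume = 2460 km² × 396 m = 974.2 km³; 974.2 × (907/998.4) = 885.0 km³ of water.
Spread over 3.53×10^14 m² of ocean, Δh = 8.850×10^11 / 3.53×10^14 = 2.51×10^-3 m = 2.51 mm.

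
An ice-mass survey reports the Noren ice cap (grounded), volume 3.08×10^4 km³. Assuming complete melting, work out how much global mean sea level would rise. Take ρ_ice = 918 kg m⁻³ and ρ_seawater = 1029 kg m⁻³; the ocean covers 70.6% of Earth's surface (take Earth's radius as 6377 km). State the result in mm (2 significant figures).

≈ 76 mm

Noren: 3.08×10^4 km³ × (918/1029) = 2.748×10^4 km³ of water.
Spread over 3.61×10^14 m² of ocean, Δh = 2.748×10^13 / 3.61×10^14 = 0.0762 m = 76 mm.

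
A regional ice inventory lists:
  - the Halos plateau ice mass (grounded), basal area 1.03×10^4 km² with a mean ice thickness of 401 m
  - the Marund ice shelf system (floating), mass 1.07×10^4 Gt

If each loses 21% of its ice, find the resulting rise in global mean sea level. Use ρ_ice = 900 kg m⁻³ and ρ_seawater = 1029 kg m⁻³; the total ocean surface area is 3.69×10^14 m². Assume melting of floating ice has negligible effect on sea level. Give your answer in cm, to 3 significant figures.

≈ 0.206 cm

Halos: ice volume = 1.03×10^4 km² × 401 m = 4130 km³; 0.21 × 4130 × (900/1029) = 758.6 km³ of water.
The Marund ice shelf system is floating and already displaces its own weight of water, so its melt adds essentially nothing to sea level.
Total added water ≈ 7.586×10^11 m³ over 3.69×10^14 m² → Δh = 2.06×10^-3 m = 0.206 cm.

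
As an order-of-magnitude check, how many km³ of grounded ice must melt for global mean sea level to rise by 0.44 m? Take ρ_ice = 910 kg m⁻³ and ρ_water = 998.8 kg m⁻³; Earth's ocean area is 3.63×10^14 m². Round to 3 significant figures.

Required water volume = Δh × A = 0.44 m × 3.63×10^14 m² = 1.597×10^14 m³ = 1.597×10^5 km³.
Ice volume = water volume × ρ_w/ρ_ice = 1.597×10^5 × 998.8/910 = 1.75×10^5 km³.

≈ 1.75×10^5 km³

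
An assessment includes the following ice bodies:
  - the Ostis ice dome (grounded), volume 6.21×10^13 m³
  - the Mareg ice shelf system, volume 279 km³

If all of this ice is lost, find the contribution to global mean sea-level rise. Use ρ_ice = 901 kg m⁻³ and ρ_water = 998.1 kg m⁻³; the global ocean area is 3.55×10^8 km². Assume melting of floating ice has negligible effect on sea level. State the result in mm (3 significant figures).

≈ 158 mm

Ostis: 6.21×10^13 m³ × (901/998.1) = 5.606×10^13 m³ of water.
The Mareg ice shelf system is floating and already displaces its own weight of water, so its melt adds essentially nothing to sea level.
Total added water ≈ 5.606×10^13 m³ over 3.55×10^14 m² → Δh = 0.158 m = 158 mm.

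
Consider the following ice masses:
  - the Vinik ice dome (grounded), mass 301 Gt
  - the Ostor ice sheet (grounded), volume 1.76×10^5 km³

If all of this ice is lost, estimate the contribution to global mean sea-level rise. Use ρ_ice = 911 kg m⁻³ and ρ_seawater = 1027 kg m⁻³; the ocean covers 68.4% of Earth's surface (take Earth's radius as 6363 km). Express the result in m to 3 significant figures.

≈ 0.449 m

Vinik: 301 Gt = 3.010×10^14 kg; dividing by ρ_w = 1027 kg m⁻³ gives 2.931×10^11 m³ of water.
Ostor: 1.76×10^5 km³ × (911/1027) = 1.561×10^5 km³ of water.
Total added water ≈ 1.564×10^14 m³ over 3.48×10^14 m² → Δh = 0.449 m.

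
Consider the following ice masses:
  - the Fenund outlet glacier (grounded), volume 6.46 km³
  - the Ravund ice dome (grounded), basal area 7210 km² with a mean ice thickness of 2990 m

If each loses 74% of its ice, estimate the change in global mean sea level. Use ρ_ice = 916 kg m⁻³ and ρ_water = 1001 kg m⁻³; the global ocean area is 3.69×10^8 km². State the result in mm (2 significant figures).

≈ 40 mm

Fenund: 0.74 × 6.46 km³ × (916/1001) = 4.374 km³ of water.
Ravund: ice volume = 7210 km² × 2990 m = 2.156×10^4 km³; 0.74 × 2.156×10^4 × (916/1001) = 1.460×10^4 km³ of water.
Total added water ≈ 1.460×10^13 m³ over 3.69×10^14 m² → Δh = 0.0396 m = 40 mm.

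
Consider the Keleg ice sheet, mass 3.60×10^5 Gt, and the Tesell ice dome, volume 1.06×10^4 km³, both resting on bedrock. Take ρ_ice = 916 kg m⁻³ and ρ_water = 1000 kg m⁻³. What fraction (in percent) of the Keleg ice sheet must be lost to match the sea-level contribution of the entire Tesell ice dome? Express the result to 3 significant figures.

Equal sea-level rise means equal mass of meltwater, i.e. equal mass of ice lost.
Ice mass of Tesell: 9.710×10^15 kg; ice mass of Keleg: 3.600×10^17 kg.
Fraction required = 9.710×10^15 / 3.600×10^17 = 0.0270 → 2.70 %.

≈ 2.70 %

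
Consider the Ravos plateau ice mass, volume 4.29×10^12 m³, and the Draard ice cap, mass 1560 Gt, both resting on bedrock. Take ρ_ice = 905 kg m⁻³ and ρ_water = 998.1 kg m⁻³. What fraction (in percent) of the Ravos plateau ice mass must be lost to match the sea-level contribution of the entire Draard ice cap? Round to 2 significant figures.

≈ 40 %

Equal sea-level rise means equal mass of meltwater, i.e. equal mass of ice lost.
Ice mass of Draard: 1.560×10^15 kg; ice mass of Ravos: 3.882×10^15 kg.
Fraction required = 1.560×10^15 / 3.882×10^15 = 0.402 → 40 %.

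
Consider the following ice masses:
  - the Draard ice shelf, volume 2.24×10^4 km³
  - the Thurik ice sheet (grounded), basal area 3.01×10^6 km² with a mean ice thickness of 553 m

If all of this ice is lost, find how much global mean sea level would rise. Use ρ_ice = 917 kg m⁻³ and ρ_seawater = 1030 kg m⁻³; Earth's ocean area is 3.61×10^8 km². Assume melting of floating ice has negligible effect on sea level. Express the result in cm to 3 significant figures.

≈ 411 cm

The Draard ice shelf is floating and already displaces its own weight of water, so its melt adds essentially nothing to sea level.
Thurik: ice volume = 3.01×10^6 km² × 553 m = 1.665×10^6 km³; 1.665×10^6 × (917/1030) = 1.482×10^6 km³ of water.
Total added water ≈ 1.482×10^15 m³ over 3.61×10^14 m² → Δh = 4.11 m = 411 cm.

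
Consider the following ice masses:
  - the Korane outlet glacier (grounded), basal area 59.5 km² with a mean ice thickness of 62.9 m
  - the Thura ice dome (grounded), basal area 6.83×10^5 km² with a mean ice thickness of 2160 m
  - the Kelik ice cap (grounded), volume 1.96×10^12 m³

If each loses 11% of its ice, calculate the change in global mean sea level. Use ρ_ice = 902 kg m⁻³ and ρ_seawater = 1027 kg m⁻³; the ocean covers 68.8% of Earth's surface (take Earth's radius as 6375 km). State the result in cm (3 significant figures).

Korane: ice volume = 59.5 km² × 62.9 m = 3.743 km³; 0.11 × 3.743 × (902/1027) = 0.3616 km³ of water.
Thura: ice volume = 6.83×10^5 km² × 2160 m = 1.475×10^6 km³; 0.11 × 1.475×10^6 × (902/1027) = 1.425×10^5 km³ of water.
Kelik: 0.11 × 1.96×10^12 m³ × (902/1027) = 1.894×10^11 m³ of water.
Total added water ≈ 1.427×10^14 m³ over 3.51×10^14 m² → Δh = 0.406 m = 40.6 cm.

≈ 40.6 cm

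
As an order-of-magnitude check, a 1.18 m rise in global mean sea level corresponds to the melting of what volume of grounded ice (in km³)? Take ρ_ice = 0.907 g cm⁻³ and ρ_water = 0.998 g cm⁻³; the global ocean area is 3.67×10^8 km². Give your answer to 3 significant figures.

≈ 4.77×10^5 km³

Required water volume = Δh × A = 1.18 m × 3.67×10^14 m² = 4.331×10^14 m³ = 4.331×10^5 km³.
Ice volume = water volume × ρ_w/ρ_ice = 4.331×10^5 × 998/907 = 4.77×10^5 km³.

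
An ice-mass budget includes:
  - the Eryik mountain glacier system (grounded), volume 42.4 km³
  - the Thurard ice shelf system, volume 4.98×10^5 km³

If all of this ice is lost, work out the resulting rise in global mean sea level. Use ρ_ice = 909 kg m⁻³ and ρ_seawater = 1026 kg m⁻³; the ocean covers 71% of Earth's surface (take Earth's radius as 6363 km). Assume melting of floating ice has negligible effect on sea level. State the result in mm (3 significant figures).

≈ 0.104 mm

Eryik: 42.4 km³ × (909/1026) = 37.56 km³ of water.
The Thurard ice shelf system is floating and already displaces its own weight of water, so its melt adds essentially nothing to sea level.
Total added water ≈ 3.756×10^10 m³ over 3.61×10^14 m² → Δh = 1.04×10^-4 m = 0.104 mm.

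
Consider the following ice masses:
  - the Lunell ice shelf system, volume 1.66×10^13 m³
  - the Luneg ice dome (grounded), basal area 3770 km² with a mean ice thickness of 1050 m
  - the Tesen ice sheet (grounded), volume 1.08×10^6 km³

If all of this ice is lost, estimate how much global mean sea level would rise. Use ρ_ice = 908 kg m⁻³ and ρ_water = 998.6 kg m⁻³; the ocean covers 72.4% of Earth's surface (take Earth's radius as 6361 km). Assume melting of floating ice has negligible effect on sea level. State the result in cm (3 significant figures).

≈ 268 cm

The Lunell ice shelf system is floating and already displaces its own weight of water, so its melt adds essentially nothing to sea level.
Luneg: ice volume = 3770 km² × 1050 m = 3958 km³; 3958 × (908/998.6) = 3599 km³ of water.
Tesen: 1.08×10^6 km³ × (908/998.6) = 9.820×10^5 km³ of water.
Total added water ≈ 9.856×10^14 m³ over 3.68×10^14 m² → Δh = 2.68 m = 268 cm.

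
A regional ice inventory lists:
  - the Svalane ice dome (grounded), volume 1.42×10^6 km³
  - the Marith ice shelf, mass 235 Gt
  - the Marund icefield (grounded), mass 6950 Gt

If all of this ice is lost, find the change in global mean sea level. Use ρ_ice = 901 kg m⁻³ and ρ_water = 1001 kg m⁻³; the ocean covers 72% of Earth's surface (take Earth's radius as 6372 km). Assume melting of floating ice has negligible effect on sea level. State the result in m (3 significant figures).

Svalane: 1.42×10^6 km³ × (901/1001) = 1.278×10^6 km³ of water.
The Marith ice shelf is floating and already displaces its own weight of water, so its melt adds essentially nothing to sea level.
Marund: 6950 Gt = 6.950×10^15 kg; dividing by ρ_w = 1001 kg m⁻³ gives 6.943×10^12 m³ of water.
Total added water ≈ 1.285×10^15 m³ over 3.67×10^14 m² → Δh = 3.50 m.

≈ 3.50 m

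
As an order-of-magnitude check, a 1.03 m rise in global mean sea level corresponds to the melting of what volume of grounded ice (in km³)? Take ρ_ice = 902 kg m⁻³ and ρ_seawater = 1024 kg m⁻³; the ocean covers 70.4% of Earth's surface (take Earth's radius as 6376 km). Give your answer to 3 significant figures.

Required water volume = Δh × A = 1.03 m × 3.60×10^14 m² = 3.704×10^14 m³ = 3.704×10^5 km³.
Ice volume = water volume × ρ_w/ρ_ice = 3.704×10^5 × 1024/902 = 4.21×10^5 km³.

≈ 4.21×10^5 km³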